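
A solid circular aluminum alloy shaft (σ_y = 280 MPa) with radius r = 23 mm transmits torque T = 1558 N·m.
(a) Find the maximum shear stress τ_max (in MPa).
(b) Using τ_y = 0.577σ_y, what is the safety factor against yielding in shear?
(a) For a solid circular shaft, τ_max = T·r/J with J = π·r^4/2, i.e. τ_max = 2·T / (π·r^3). Convert r = 23 mm = 0.023 m.
  τ_max = (2 × 1558) / (π × 0.023^3) = 8.152 × 10⁷ Pa = 81.52 MPa
(b) τ_y = 0.577 × 280 = 161.56 MPa
  SF = τ_y/τ_max = 161.56 / 81.52 = 1.982
Final answer: (a) τ_max = 81.52 MPa, (b) SF = 1.982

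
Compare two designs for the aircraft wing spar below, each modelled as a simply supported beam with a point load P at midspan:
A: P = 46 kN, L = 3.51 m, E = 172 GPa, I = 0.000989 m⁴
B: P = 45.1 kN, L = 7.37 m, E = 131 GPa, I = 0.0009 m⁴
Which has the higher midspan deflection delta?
Model: a simply supported beam with a point load P at midspan, so delta = (P·L^3) / (48·E·I) (SI units).
  A: delta = (46000 × 3.51^3) / (48 × (1.72 × 10¹¹) × 0.000989) = 0.0002436 m = 0.2436 mm
  B: delta = (45100 × 7.37^3) / (48 × (1.31 × 10¹¹) × 0.0009) = 0.00319 m = 3.19 mm
3.19 mm > 0.2436 mm, so B is larger.
Final answer: B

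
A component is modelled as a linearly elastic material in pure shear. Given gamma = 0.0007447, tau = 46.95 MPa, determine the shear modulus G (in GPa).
Model: a linearly elastic material in pure shear, so tau = G·gamma.
Solve for G: G = tau / gamma.
Convert to SI units:
  tau = 46.95 MPa = 4.695 × 10⁷ Pa
Substitute:
  G = (4.695 × 10⁷) / 0.0007447
  G = 6.305 × 10¹⁰ Pa
Convert: G = 6.305 × 10¹⁰ Pa = 63.05 GPa
Final answer: G = 63.05 GPa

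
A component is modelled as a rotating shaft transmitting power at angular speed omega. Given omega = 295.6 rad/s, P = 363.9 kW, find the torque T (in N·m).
Model: a rotating shaft transmitting power at angular speed omega, so P = T·omega.
Solve for T: T = P / omega.
Convert to SI units:
  P = 363.9 kW = 363900 W
Substitute:
  T = 363900 / 295.6
  T = 1231 N·m
Final answer: T = 1231 N·m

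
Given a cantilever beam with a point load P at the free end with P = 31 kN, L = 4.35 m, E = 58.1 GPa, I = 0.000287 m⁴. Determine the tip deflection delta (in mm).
Model: a cantilever beam with a point load P at the free end, so delta = (P·L^3) / (3·E·I).
Convert to SI units:
  P = 31 kN = 31000 N
  E = 58.1 GPa = 5.81 × 10¹⁰ Pa
Substitute:
  delta = (31000 × 4.35^3) / (3 × (5.81 × 10¹⁰) × 0.000287)
  delta = 0.05101 m
Convert: delta = 0.05101 m = 51.01 mm
Final answer: delta = 51.01 mm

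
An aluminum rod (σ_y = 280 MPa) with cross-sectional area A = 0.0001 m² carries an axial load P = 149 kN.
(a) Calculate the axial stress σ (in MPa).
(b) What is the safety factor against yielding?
(a) Axial stress σ = P/A. Convert P = 149 kN = 149000 N.
  σ = 149000 / 0.0001 = 1.49 × 10⁹ Pa = 1490 MPa
(b) Safety factor SF = σ_y/σ = 280 / 1490 = 0.1879
Final answer: (a) σ = 1490 MPa, (b) SF = 0.1879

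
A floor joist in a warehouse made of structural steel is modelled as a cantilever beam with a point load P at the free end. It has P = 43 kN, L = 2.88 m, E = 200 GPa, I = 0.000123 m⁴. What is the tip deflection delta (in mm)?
Model: a cantilever beam with a point load P at the free end, so delta = (P·L^3) / (3·E·I).
Convert to SI units:
  P = 43 kN = 43000 N
  E = 200 GPa = 2 × 10¹¹ Pa
Substitute:
  delta = (43000 × 2.88^3) / (3 × (2 × 10¹¹) × 0.000123)
  delta = 0.01392 m
Convert: delta = 0.01392 m = 13.92 mm
Final answer: delta = 13.92 mm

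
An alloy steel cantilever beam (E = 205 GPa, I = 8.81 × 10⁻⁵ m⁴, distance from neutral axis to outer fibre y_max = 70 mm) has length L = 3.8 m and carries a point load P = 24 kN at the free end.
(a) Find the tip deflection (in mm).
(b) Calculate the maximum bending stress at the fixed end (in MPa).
(a) Tip deflection of a cantilever with an end point load: δ = P·L^3 / (3·E·I). Convert P = 24 kN = 24000 N, E = 205 GPa = 2.05 × 10¹¹ Pa.
  δ = (24000 × 3.8^3) / (3 × (2.05 × 10¹¹) × (8.81 × 10⁻⁵)) = 0.02431 m = 24.31 mm
(b) Maximum bending moment at the fixed end: M = P·L = 24000 × 3.8 = 91200 N·m. Convert y_max = 70 mm = 0.07 m.
  σ = M·y_max / I = (91200 × 0.07) / (8.81 × 10⁻⁵) = 7.246 × 10⁷ Pa = 72.46 MPa
Final answer: (a) δ = 24.31 mm, (b) σ = 72.46 MPa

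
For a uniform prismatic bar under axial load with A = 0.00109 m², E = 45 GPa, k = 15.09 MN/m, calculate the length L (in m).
Model: a uniform prismatic bar under axial load, so k = (A·E) / L.
Solve for L: L = (A·E) / k.
Convert to SI units:
  E = 45 GPa = 4.5 × 10¹⁰ Pa
  k = 15.09 MN/m = 1.509 × 10⁷ N/m
Substitute:
  L = (0.00109 × (4.5 × 10¹⁰)) / (1.509 × 10⁷)
  L = 3.25 m
Final answer: L = 3.25 m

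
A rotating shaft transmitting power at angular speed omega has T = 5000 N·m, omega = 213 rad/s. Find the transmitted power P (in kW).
Model: a rotating shaft transmitting power at angular speed omega, so P = T·omega.
Substitute:
  P = 5000 × 213
  P = 1.065 × 10⁶ W
Convert: P = 1.065 × 10⁶ W = 1065 kW
Final answer: P = 1065 kW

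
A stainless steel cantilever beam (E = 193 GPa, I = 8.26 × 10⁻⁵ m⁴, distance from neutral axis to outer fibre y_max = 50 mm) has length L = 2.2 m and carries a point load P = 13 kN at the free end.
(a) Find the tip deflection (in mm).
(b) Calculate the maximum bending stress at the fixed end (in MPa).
(a) Tip deflection of a cantilever with an end point load: δ = P·L^3 / (3·E·I). Convert P = 13 kN = 13000 N, E = 193 GPa = 1.93 × 10¹¹ Pa.
  δ = (13000 × 2.2^3) / (3 × (1.93 × 10¹¹) × (8.26 × 10⁻⁵)) = 0.002894 m = 2.894 mm
(b) Maximum bending moment at the fixed end: M = P·L = 13000 × 2.2 = 28600 N·m. Convert y_max = 50 mm = 0.05 m.
  σ = M·y_max / I = (28600 × 0.05) / (8.26 × 10⁻⁵) = 1.731 × 10⁷ Pa = 17.31 MPa
Final answer: (a) δ = 2.894 mm, (b) σ = 17.31 MPa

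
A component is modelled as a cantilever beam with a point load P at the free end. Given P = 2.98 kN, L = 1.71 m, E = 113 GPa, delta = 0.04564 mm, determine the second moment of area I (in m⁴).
Model: a cantilever beam with a point load P at the free end, so delta = (P·L^3) / (3·E·I).
Solve for I: I = (P·L^3) / (3·delta·E).
Convert to SI units:
  P = 2.98 kN = 2980 N
  E = 113 GPa = 1.13 × 10¹¹ Pa
  delta = 0.04564 mm = 4.564 × 10⁻⁵ m
Substitute:
  I = (2980 × 1.71^3) / (3 × (4.564 × 10⁻⁵) × (1.13 × 10¹¹))
  I = 0.0009631 m⁴
Final answer: I = 0.0009631 m⁴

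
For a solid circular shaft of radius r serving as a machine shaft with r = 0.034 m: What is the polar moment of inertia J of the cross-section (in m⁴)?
Model: a solid circular shaft of radius r, so J = (π·r^4) / 2.
Substitute:
  J = (π × 0.034^4) / 2
  J = 2.099 × 10⁻⁶ m⁴
Final answer: J = 2.099 × 10⁻⁶ m⁴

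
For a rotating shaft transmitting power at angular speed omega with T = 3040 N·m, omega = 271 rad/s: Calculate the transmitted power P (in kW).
Model: a rotating shaft transmitting power at angular speed omega, so P = T·omega.
Substitute:
  P = 3040 × 271
  P = 823800 W
Convert: P = 823800 W = 823.8 kW
Final answer: P = 823.8 kW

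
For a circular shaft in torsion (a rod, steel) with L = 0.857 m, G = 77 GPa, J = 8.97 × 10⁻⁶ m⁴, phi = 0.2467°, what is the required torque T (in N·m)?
Model: a circular shaft in torsion, so phi = (T·L) / (G·J).
Solve for T: T = (phi·G·J) / L.
Convert to SI units:
  G = 77 GPa = 7.7 × 10¹⁰ Pa
  phi = 0.2467° = 0.004306 rad
Substitute:
  T = (0.004306 × (7.7 × 10¹⁰) × (8.97 × 10⁻⁶)) / 0.857
  T = 3470 N·m
Final answer: T = 3470 N·m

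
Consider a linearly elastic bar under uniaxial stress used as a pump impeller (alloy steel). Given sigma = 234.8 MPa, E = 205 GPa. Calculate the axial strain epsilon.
Model: a linearly elastic bar under uniaxial stress, so epsilon = sigma / E.
Convert to SI units:
  sigma = 234.8 MPa = 2.348 × 10⁸ Pa
  E = 205 GPa = 2.05 × 10¹¹ Pa
Substitute:
  epsilon = (2.348 × 10⁸) / (2.05 × 10¹¹)
  epsilon = 0.001145
Final answer: epsilon = 0.001145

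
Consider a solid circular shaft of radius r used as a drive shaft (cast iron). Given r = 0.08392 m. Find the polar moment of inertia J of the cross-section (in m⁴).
Model: a solid circular shaft of radius r, so J = (π·r^4) / 2.
Substitute:
  J = (π × 0.08392^4) / 2
  J = 7.791 × 10⁻⁵ m⁴
Final answer: J = 7.791 × 10⁻⁵ m⁴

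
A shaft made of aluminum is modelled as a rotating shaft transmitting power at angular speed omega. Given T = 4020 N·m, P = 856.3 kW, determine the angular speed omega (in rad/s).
Model: a rotating shaft transmitting power at angular speed omega, so P = T·omega.
Solve for omega: omega = P / T.
Convert to SI units:
  P = 856.3 kW = 856300 W
Substitute:
  omega = 856300 / 4020
  omega = 213 rad/s
Final answer: omega = 213 rad/s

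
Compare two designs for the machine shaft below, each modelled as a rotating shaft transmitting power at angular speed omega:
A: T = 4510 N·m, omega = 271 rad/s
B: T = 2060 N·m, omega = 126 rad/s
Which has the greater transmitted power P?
Model: a rotating shaft transmitting power at angular speed omega, so P = T·omega (SI units).
  A: P = 4510 × 271 = 1.222 × 10⁶ W = 1222 kW
  B: P = 2060 × 126 = 259600 W = 259.6 kW
1222 kW > 259.6 kW, so A is larger.
Final answer: A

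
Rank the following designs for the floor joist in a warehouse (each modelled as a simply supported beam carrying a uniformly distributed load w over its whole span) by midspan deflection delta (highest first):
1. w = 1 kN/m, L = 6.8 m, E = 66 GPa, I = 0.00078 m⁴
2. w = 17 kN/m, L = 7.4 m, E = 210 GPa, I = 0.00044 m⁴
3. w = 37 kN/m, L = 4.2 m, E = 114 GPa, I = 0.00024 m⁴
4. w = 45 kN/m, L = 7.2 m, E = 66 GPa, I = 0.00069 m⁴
Model: a simply supported beam carrying a uniformly distributed load w over its whole span, so delta = (5·w·L^4) / (384·E·I) (SI units).
  Case 1: delta = (5 × 1000 × 6.8^4) / (384 × (6.6 × 10¹⁰) × 0.00078) = 0.0005408 m = 0.5408 mm
  Case 2: delta = (5 × 17000 × 7.4^4) / (384 × (2.1 × 10¹¹) × 0.00044) = 0.007184 m = 7.184 mm
  Case 3: delta = (5 × 37000 × 4.2^4) / (384 × (1.14 × 10¹¹) × 0.00024) = 0.005479 m = 5.479 mm
  Case 4: delta = (5 × 45000 × 7.2^4) / (384 × (6.6 × 10¹⁰) × 0.00069) = 0.03458 m = 34.58 mm
Ordering: 34.58 mm (case 4) > 7.184 mm (case 2) > 5.479 mm (case 3) > 0.5408 mm (case 1)
Final answer: 4, 2, 3, 1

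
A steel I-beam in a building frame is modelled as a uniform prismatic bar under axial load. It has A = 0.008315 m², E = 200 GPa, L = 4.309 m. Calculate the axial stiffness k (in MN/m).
Model: a uniform prismatic bar under axial load, so k = (A·E) / L.
Convert to SI units:
  E = 200 GPa = 2 × 10¹¹ Pa
Substitute:
  k = (0.008315 × (2 × 10¹¹)) / 4.309
  k = 3.859 × 10⁸ N/m
Convert: k = 3.859 × 10⁸ N/m = 385.9 MN/m
Final answer: k = 385.9 MN/m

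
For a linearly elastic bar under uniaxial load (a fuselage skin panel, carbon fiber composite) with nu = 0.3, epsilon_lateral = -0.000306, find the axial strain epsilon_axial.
Model: a linearly elastic bar under uniaxial load, so epsilon_lateral = -nu·epsilon_axial.
Solve for epsilon_axial: epsilon_axial = -epsilon_lateral / nu.
Substitute:
  epsilon_axial = -(-0.000306) / 0.3
  epsilon_axial = 0.00102
Final answer: epsilon_axial = 0.00102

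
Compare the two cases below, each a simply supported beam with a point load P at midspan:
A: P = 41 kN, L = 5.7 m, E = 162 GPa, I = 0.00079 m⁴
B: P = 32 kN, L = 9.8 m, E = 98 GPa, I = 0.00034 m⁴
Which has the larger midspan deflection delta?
Model: a simply supported beam with a point load P at midspan, so delta = (P·L^3) / (48·E·I) (SI units).
  A: delta = (41000 × 5.7^3) / (48 × (1.62 × 10¹¹) × 0.00079) = 0.001236 m = 1.236 mm
  B: delta = (32000 × 9.8^3) / (48 × (9.8 × 10¹⁰) × 0.00034) = 0.01883 m = 18.83 mm
18.83 mm > 1.236 mm, so B is larger.
Final answer: B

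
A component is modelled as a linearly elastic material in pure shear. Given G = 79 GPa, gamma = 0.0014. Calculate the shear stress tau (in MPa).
Model: a linearly elastic material in pure shear, so tau = G·gamma.
Convert to SI units:
  G = 79 GPa = 7.9 × 10¹⁰ Pa
Substitute:
  tau = (7.9 × 10¹⁰) × 0.0014
  tau = 1.106 × 10⁸ Pa
Convert: tau = 1.106 × 10⁸ Pa = 110.6 MPa
Final answer: tau = 110.6 MPa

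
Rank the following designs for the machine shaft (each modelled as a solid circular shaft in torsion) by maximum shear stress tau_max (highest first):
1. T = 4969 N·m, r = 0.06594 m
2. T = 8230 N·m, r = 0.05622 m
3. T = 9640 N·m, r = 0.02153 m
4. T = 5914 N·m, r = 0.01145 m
Model: a solid circular shaft in torsion, so tau_max = (2·T) / (π·r^3) (SI units).
  Case 1: tau_max = (2 × 4969) / (π × 0.06594^3) = 1.103 × 10⁷ Pa = 11.03 MPa
  Case 2: tau_max = (2 × 8230) / (π × 0.05622^3) = 2.949 × 10⁷ Pa = 29.49 MPa
  Case 3: tau_max = (2 × 9640) / (π × 0.02153^3) = 6.149 × 10⁸ Pa = 614.9 MPa
  Case 4: tau_max = (2 × 5914) / (π × 0.01145^3) = 2.508 × 10⁹ Pa = 2508 MPa
Ordering: 2508 MPa (case 4) > 614.9 MPa (case 3) > 29.49 MPa (case 2) > 11.03 MPa (case 1)
Final answer: 4, 3, 2, 1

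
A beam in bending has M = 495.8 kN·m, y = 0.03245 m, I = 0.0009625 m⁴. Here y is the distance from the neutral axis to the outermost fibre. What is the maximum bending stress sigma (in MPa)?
Model: a beam in bending, so sigma = (M·y) / I.
Convert to SI units:
  M = 495.8 kN·m = 495800 N·m
Substitute:
  sigma = (495800 × 0.03245) / 0.0009625
  sigma = 1.672 × 10⁷ Pa
Convert: sigma = 1.672 × 10⁷ Pa = 16.72 MPa
Final answer: sigma = 16.72 MPa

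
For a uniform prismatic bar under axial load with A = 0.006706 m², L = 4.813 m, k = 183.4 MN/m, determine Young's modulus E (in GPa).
Model: a uniform prismatic bar under axial load, so k = (A·E) / L.
Solve for E: E = (k·L) / A.
Convert to SI units:
  k = 183.4 MN/m = 1.834 × 10⁸ N/m
Substitute:
  E = ((1.834 × 10⁸) × 4.813) / 0.006706
  E = 1.316 × 10¹¹ Pa
Convert: E = 1.316 × 10¹¹ Pa = 131.6 GPa
Final answer: E = 131.6 GPa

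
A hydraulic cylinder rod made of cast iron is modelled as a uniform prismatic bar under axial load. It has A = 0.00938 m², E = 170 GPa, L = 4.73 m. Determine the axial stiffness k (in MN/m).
Model: a uniform prismatic bar under axial load, so k = (A·E) / L.
Convert to SI units:
  E = 170 GPa = 1.7 × 10¹¹ Pa
Substitute:
  k = (0.00938 × (1.7 × 10¹¹)) / 4.73
  k = 3.371 × 10⁸ N/m
Convert: k = 3.371 × 10⁸ N/m = 337.1 MN/m
Final answer: k = 337.1 MN/m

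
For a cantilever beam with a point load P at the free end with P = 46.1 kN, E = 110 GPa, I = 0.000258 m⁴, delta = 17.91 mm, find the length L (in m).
Model: a cantilever beam with a point load P at the free end, so delta = (P·L^3) / (3·E·I).
Solve for L: L = ((3·delta·E·I) / P)^(1/3).
Convert to SI units:
  P = 46.1 kN = 46100 N
  E = 110 GPa = 1.1 × 10¹¹ Pa
  delta = 17.91 mm = 0.01791 m
Substitute:
  L = ((3 × 0.01791 × (1.1 × 10¹¹) × 0.000258) / 46100)^(1/3)
  L = 3.21 m
Final answer: L = 3.21 m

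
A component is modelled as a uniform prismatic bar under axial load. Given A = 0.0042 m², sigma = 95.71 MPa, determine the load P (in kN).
Model: a uniform prismatic bar under axial load, so sigma = P / A.
Solve for P: P = sigma·A.
Convert to SI units:
  sigma = 95.71 MPa = 9.571 × 10⁷ Pa
Substitute:
  P = (9.571 × 10⁷) × 0.0042
  P = 402000 N
Convert: P = 402000 N = 402 kN
Final answer: P = 402 kN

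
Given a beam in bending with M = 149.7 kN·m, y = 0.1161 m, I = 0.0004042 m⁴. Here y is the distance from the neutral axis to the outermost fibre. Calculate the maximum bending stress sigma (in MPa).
Model: a beam in bending, so sigma = (M·y) / I.
Convert to SI units:
  M = 149.7 kN·m = 149700 N·m
Substitute:
  sigma = (149700 × 0.1161) / 0.0004042
  sigma = 4.3 × 10⁷ Pa
Convert: sigma = 4.3 × 10⁷ Pa = 43 MPa
Final answer: sigma = 43 MPa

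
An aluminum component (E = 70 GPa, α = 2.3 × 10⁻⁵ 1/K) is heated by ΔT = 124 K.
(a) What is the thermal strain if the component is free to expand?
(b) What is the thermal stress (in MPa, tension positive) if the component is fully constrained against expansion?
(a) Free thermal strain ε_th = α·ΔT = (2.3 × 10⁻⁵) × 124 = 0.002852
(b) Fully constrained, the expansion is suppressed, so σ = -E·α·ΔT. Convert E = 70 GPa = 7 × 10¹⁰ Pa.
  σ = -(7 × 10¹⁰) × (2.3 × 10⁻⁵) × 124 = -1.996 × 10⁸ Pa = -199.6 MPa (compressive)
Final answer: (a) ε_th = 0.002852, (b) σ = -199.6 MPa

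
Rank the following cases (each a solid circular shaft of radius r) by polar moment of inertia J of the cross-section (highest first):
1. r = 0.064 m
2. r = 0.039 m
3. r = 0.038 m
Model: a solid circular shaft of radius r, so J = (π·r^4) / 2 (SI units).
  Case 1: J = (π × 0.064^4) / 2 = 2.635 × 10⁻⁵ m⁴
  Case 2: J = (π × 0.039^4) / 2 = 3.634 × 10⁻⁶ m⁴
  Case 3: J = (π × 0.038^4) / 2 = 3.275 × 10⁻⁶ m⁴
Ordering: 2.635 × 10⁻⁵ m⁴ (case 1) > 3.634 × 10⁻⁶ m⁴ (case 2) > 3.275 × 10⁻⁶ m⁴ (case 3)
Final answer: 1, 2, 3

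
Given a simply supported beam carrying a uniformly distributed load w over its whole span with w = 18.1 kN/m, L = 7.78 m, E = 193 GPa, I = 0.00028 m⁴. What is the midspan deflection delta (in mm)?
Model: a simply supported beam carrying a uniformly distributed load w over its whole span, so delta = (5·w·L^4) / (384·E·I).
Convert to SI units:
  w = 18.1 kN/m = 18100 N/m
  E = 193 GPa = 1.93 × 10¹¹ Pa
Substitute:
  delta = (5 × 18100 × 7.78^4) / (384 × (1.93 × 10¹¹) × 0.00028)
  delta = 0.01598 m
Convert: delta = 0.01598 m = 15.98 mm
Final answer: delta = 15.98 mm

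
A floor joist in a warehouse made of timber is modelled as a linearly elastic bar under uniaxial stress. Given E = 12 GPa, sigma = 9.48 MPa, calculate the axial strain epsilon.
Model: a linearly elastic bar under uniaxial stress, so sigma = E·epsilon.
Solve for epsilon: epsilon = sigma / E.
Convert to SI units:
  E = 12 GPa = 1.2 × 10¹⁰ Pa
  sigma = 9.48 MPa = 9.48 × 10⁶ Pa
Substitute:
  epsilon = (9.48 × 10⁶) / (1.2 × 10¹⁰)
  epsilon = 0.00079
Final answer: epsilon = 0.00079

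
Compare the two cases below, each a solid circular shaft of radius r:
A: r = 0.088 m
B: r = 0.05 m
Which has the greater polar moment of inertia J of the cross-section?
Model: a solid circular shaft of radius r, so J = (π·r^4) / 2 (SI units).
  A: J = (π × 0.088^4) / 2 = 9.42 × 10⁻⁵ m⁴
  B: J = (π × 0.05^4) / 2 = 9.817 × 10⁻⁶ m⁴
9.42 × 10⁻⁵ m⁴ > 9.817 × 10⁻⁶ m⁴, so A is larger.
Final answer: A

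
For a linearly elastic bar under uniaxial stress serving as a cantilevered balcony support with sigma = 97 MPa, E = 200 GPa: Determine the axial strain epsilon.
Model: a linearly elastic bar under uniaxial stress, so epsilon = sigma / E.
Convert to SI units:
  sigma = 97 MPa = 9.7 × 10⁷ Pa
  E = 200 GPa = 2 × 10¹¹ Pa
Substitute:
  epsilon = (9.7 × 10⁷) / (2 × 10¹¹)
  epsilon = 0.000485
Final answer: epsilon = 0.000485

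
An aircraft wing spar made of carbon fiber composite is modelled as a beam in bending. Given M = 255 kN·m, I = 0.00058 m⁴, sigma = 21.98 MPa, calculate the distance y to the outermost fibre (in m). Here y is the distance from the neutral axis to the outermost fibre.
Model: a beam in bending, so sigma = (M·y) / I.
Solve for y: y = (sigma·I) / M.
Convert to SI units:
  M = 255 kN·m = 255000 N·m
  sigma = 21.98 MPa = 2.198 × 10⁷ Pa
Substitute:
  y = ((2.198 × 10⁷) × 0.00058) / 255000
  y = 0.04999 m
Final answer: y = 0.04999 m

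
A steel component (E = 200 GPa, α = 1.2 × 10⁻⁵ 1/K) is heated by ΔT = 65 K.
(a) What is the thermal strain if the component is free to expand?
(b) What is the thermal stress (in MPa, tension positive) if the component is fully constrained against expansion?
(a) Free thermal strain ε_th = α·ΔT = (1.2 × 10⁻⁵) × 65 = 0.00078
(b) Fully constrained, the expansion is suppressed, so σ = -E·α·ΔT. Convert E = 200 GPa = 2 × 10¹¹ Pa.
  σ = -(2 × 10¹¹) × (1.2 × 10⁻⁵) × 65 = -1.56 × 10⁸ Pa = -156 MPa (compressive)
Final answer: (a) ε_th = 0.00078, (b) σ = -156 MPa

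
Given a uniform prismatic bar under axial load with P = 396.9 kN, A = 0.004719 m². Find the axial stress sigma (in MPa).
Model: a uniform prismatic bar under axial load, so sigma = P / A.
Convert to SI units:
  P = 396.9 kN = 396900 N
Substitute:
  sigma = 396900 / 0.004719
  sigma = 8.411 × 10⁷ Pa
Convert: sigma = 8.411 × 10⁷ Pa = 84.11 MPa
Final answer: sigma = 84.11 MPa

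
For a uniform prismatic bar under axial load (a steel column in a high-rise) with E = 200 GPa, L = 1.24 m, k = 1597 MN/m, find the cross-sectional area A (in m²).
Model: a uniform prismatic bar under axial load, so k = (A·E) / L.
Solve for A: A = (k·L) / E.
Convert to SI units:
  E = 200 GPa = 2 × 10¹¹ Pa
  k = 1597 MN/m = 1.597 × 10⁹ N/m
Substitute:
  A = ((1.597 × 10⁹) × 1.24) / (2 × 10¹¹)
  A = 0.009901 m²
Final answer: A = 0.009901 m²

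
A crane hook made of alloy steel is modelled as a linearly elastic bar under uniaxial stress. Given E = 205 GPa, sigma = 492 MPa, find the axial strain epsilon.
Model: a linearly elastic bar under uniaxial stress, so sigma = E·epsilon.
Solve for epsilon: epsilon = sigma / E.
Convert to SI units:
  E = 205 GPa = 2.05 × 10¹¹ Pa
  sigma = 492 MPa = 4.92 × 10⁸ Pa
Substitute:
  epsilon = (4.92 × 10⁸) / (2.05 × 10¹¹)
  epsilon = 0.0024
Final answer: epsilon = 0.0024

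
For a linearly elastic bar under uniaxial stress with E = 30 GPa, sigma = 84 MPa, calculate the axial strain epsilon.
Model: a linearly elastic bar under uniaxial stress, so sigma = E·epsilon.
Solve for epsilon: epsilon = sigma / E.
Convert to SI units:
  E = 30 GPa = 3 × 10¹⁰ Pa
  sigma = 84 MPa = 8.4 × 10⁷ Pa
Substitute:
  epsilon = (8.4 × 10⁷) / (3 × 10¹⁰)
  epsilon = 0.0028
Final answer: epsilon = 0.0028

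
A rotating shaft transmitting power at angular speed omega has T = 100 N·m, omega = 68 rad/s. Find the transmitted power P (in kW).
Model: a rotating shaft transmitting power at angular speed omega, so P = T·omega.
Substitute:
  P = 100 × 68
  P = 6800 W
Convert: P = 6800 W = 6.8 kW
Final answer: P = 6.8 kW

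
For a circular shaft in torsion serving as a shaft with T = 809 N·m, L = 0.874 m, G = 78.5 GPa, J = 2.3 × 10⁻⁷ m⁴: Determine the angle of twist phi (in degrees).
Model: a circular shaft in torsion, so phi = (T·L) / (G·J).
Convert to SI units:
  G = 78.5 GPa = 7.85 × 10¹⁰ Pa
Substitute:
  phi = (809 × 0.874) / ((7.85 × 10¹⁰) × (2.3 × 10⁻⁷))
  phi = 0.03916 rad
Convert to degrees: phi = 0.03916 × 180/π = 2.244°
Final answer: phi = 2.244°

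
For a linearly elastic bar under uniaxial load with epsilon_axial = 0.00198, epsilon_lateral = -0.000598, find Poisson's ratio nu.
Model: a linearly elastic bar under uniaxial load, so epsilon_lateral = -nu·epsilon_axial.
Solve for nu: nu = -epsilon_lateral / epsilon_axial.
Substitute:
  nu = -(-0.000598) / 0.00198
  nu = 0.302
Final answer: nu = 0.302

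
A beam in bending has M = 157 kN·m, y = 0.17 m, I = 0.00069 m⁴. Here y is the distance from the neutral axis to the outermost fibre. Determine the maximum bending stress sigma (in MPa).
Model: a beam in bending, so sigma = (M·y) / I.
Convert to SI units:
  M = 157 kN·m = 157000 N·m
Substitute:
  sigma = (157000 × 0.17) / 0.00069
  sigma = 3.868 × 10⁷ Pa
Convert: sigma = 3.868 × 10⁷ Pa = 38.68 MPa
Final answer: sigma = 38.68 MPa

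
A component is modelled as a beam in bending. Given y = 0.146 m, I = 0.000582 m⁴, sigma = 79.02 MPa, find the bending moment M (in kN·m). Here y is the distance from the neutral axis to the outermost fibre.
Model: a beam in bending, so sigma = (M·y) / I.
Solve for M: M = (sigma·I) / y.
Convert to SI units:
  sigma = 79.02 MPa = 7.902 × 10⁷ Pa
Substitute:
  M = ((7.902 × 10⁷) × 0.000582) / 0.146
  M = 315000 N·m
Convert: M = 315000 N·m = 315 kN·m
Final answer: M = 315 kN·m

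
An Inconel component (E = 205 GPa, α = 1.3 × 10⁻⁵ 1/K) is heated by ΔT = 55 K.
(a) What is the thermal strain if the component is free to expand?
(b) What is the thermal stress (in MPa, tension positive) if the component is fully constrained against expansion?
(a) Free thermal strain ε_th = α·ΔT = (1.3 × 10⁻⁵) × 55 = 0.000715
(b) Fully constrained, the expansion is suppressed, so σ = -E·α·ΔT. Convert E = 205 GPa = 2.05 × 10¹¹ Pa.
  σ = -(2.05 × 10¹¹) × (1.3 × 10⁻⁵) × 55 = -1.466 × 10⁸ Pa = -146.6 MPa (compressive)
Final answer: (a) ε_th = 0.000715, (b) σ = -146.6 MPa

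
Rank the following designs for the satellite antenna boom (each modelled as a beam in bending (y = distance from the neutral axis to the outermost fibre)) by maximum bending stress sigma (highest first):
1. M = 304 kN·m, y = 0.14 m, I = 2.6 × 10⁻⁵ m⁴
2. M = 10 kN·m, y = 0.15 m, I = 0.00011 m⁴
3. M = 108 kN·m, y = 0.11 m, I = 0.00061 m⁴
Model: a beam in bending (y = distance from the neutral axis to the outermost fibre), so sigma = (M·y) / I (SI units).
  Case 1: sigma = (304000 × 0.14) / (2.6 × 10⁻⁵) = 1.637 × 10⁹ Pa = 1637 MPa
  Case 2: sigma = (10000 × 0.15) / 0.00011 = 1.364 × 10⁷ Pa = 13.64 MPa
  Case 3: sigma = (108000 × 0.11) / 0.00061 = 1.948 × 10⁷ Pa = 19.48 MPa
Ordering: 1637 MPa (case 1) > 19.48 MPa (case 3) > 13.64 MPa (case 2)
Final answer: 1, 3, 2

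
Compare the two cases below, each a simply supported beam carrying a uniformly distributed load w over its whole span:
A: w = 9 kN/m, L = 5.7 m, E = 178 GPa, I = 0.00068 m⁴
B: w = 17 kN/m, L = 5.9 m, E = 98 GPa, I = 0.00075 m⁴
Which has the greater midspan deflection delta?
Model: a simply supported beam carrying a uniformly distributed load w over its whole span, so delta = (5·w·L^4) / (384·E·I) (SI units).
  A: delta = (5 × 9000 × 5.7^4) / (384 × (1.78 × 10¹¹) × 0.00068) = 0.001022 m = 1.022 mm
  B: delta = (5 × 17000 × 5.9^4) / (384 × (9.8 × 10¹⁰) × 0.00075) = 0.003649 m = 3.649 mm
3.649 mm > 1.022 mm, so B is larger.
Final answer: B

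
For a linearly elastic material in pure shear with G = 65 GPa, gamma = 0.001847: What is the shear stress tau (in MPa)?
Model: a linearly elastic material in pure shear, so tau = G·gamma.
Convert to SI units:
  G = 65 GPa = 6.5 × 10¹⁰ Pa
Substitute:
  tau = (6.5 × 10¹⁰) × 0.001847
  tau = 1.201 × 10⁸ Pa
Convert: tau = 1.201 × 10⁸ Pa = 120.1 MPa
Final answer: tau = 120.1 MPa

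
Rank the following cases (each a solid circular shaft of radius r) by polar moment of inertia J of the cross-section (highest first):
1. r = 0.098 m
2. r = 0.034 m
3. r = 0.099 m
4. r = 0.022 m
Model: a solid circular shaft of radius r, so J = (π·r^4) / 2 (SI units).
  Case 1: J = (π × 0.098^4) / 2 = 0.0001449 m⁴
  Case 2: J = (π × 0.034^4) / 2 = 2.099 × 10⁻⁶ m⁴
  Case 3: J = (π × 0.099^4) / 2 = 0.0001509 m⁴
  Case 4: J = (π × 0.022^4) / 2 = 3.68 × 10⁻⁷ m⁴
Ordering: 0.0001509 m⁴ (case 3) > 0.0001449 m⁴ (case 1) > 2.099 × 10⁻⁶ m⁴ (case 2) > 3.68 × 10⁻⁷ m⁴ (case 4)
Final answer: 3, 1, 2, 4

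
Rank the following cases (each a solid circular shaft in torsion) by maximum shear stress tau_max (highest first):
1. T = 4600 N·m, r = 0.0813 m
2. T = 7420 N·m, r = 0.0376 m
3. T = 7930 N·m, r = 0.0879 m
Model: a solid circular shaft in torsion, so tau_max = (2·T) / (π·r^3) (SI units).
  Case 1: tau_max = (2 × 4600) / (π × 0.0813^3) = 5.45 × 10⁶ Pa = 5.45 MPa
  Case 2: tau_max = (2 × 7420) / (π × 0.0376^3) = 8.886 × 10⁷ Pa = 88.86 MPa
  Case 3: tau_max = (2 × 7930) / (π × 0.0879^3) = 7.433 × 10⁶ Pa = 7.433 MPa
Ordering: 88.86 MPa (case 2) > 7.433 MPa (case 3) > 5.45 MPa (case 1)
Final answer: 2, 3, 1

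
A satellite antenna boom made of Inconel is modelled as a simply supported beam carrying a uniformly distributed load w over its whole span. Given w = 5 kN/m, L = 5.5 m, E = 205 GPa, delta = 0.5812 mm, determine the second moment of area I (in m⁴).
Model: a simply supported beam carrying a uniformly distributed load w over its whole span, so delta = (5·w·L^4) / (384·E·I).
Solve for I: I = (5·w·L^4) / (384·delta·E).
Convert to SI units:
  w = 5 kN/m = 5000 N/m
  E = 205 GPa = 2.05 × 10¹¹ Pa
  delta = 0.5812 mm = 0.0005812 m
Substitute:
  I = (5 × 5000 × 5.5^4) / (384 × 0.0005812 × (2.05 × 10¹¹))
  I = 0.0005 m⁴
Final answer: I = 0.0005 m⁴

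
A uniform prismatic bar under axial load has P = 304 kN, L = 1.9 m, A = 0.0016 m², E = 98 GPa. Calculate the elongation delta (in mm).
Model: a uniform prismatic bar under axial load, so delta = (P·L) / (A·E).
Convert to SI units:
  P = 304 kN = 304000 N
  E = 98 GPa = 9.8 × 10¹⁰ Pa
Substitute:
  delta = (304000 × 1.9) / (0.0016 × (9.8 × 10¹⁰))
  delta = 0.003684 m
Convert: delta = 0.003684 m = 3.684 mm
Final answer: delta = 3.684 mm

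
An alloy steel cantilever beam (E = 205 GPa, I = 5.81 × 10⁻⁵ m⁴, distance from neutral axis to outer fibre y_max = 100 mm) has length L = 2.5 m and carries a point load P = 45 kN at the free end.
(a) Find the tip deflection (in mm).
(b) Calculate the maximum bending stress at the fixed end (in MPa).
(a) Tip deflection of a cantilever with an end point load: δ = P·L^3 / (3·E·I). Convert P = 45 kN = 45000 N, E = 205 GPa = 2.05 × 10¹¹ Pa.
  δ = (45000 × 2.5^3) / (3 × (2.05 × 10¹¹) × (5.81 × 10⁻⁵)) = 0.01968 m = 19.68 mm
(b) Maximum bending moment at the fixed end: M = P·L = 45000 × 2.5 = 112500 N·m. Convert y_max = 100 mm = 0.1 m.
  σ = M·y_max / I = (112500 × 0.1) / (5.81 × 10⁻⁵) = 1.936 × 10⁸ Pa = 193.6 MPa
Final answer: (a) δ = 19.68 mm, (b) σ = 193.6 MPa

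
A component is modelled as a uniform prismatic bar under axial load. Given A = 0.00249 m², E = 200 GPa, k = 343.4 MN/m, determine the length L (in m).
Model: a uniform prismatic bar under axial load, so k = (A·E) / L.
Solve for L: L = (A·E) / k.
Convert to SI units:
  E = 200 GPa = 2 × 10¹¹ Pa
  k = 343.4 MN/m = 3.434 × 10⁸ N/m
Substitute:
  L = (0.00249 × (2 × 10¹¹)) / (3.434 × 10⁸)
  L = 1.45 m
Final answer: L = 1.45 m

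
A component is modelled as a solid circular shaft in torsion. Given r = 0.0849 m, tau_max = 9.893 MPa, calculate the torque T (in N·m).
Model: a solid circular shaft in torsion, so tau_max = (2·T) / (π·r^3).
Solve for T: T = (π·tau_max·r^3) / 2.
Convert to SI units:
  tau_max = 9.893 MPa = 9.893 × 10⁶ Pa
Substitute:
  T = (π × (9.893 × 10⁶) × 0.0849^3) / 2
  T = 9510 N·m
Final answer: T = 9510 N·m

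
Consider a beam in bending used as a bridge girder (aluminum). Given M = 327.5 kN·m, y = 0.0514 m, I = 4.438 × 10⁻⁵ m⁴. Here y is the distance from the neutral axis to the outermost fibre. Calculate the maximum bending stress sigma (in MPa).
Model: a beam in bending, so sigma = (M·y) / I.
Convert to SI units:
  M = 327.5 kN·m = 327500 N·m
Substitute:
  sigma = (327500 × 0.0514) / (4.438 × 10⁻⁵)
  sigma = 3.793 × 10⁸ Pa
Convert: sigma = 3.793 × 10⁸ Pa = 379.3 MPa
Final answer: sigma = 379.3 MPa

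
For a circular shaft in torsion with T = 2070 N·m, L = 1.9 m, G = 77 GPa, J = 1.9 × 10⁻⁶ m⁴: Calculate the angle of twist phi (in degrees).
Model: a circular shaft in torsion, so phi = (T·L) / (G·J).
Convert to SI units:
  G = 77 GPa = 7.7 × 10¹⁰ Pa
Substitute:
  phi = (2070 × 1.9) / ((7.7 × 10¹⁰) × (1.9 × 10⁻⁶))
  phi = 0.02688 rad
Convert to degrees: phi = 0.02688 × 180/π = 1.54°
Final answer: phi = 1.54°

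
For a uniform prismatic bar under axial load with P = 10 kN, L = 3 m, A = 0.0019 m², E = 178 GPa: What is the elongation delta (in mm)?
Model: a uniform prismatic bar under axial load, so delta = (P·L) / (A·E).
Convert to SI units:
  P = 10 kN = 10000 N
  E = 178 GPa = 1.78 × 10¹¹ Pa
Substitute:
  delta = (10000 × 3) / (0.0019 × (1.78 × 10¹¹))
  delta = 8.87 × 10⁻⁵ m
Convert: delta = 8.87 × 10⁻⁵ m = 0.0887 mm
Final answer: delta = 0.0887 mm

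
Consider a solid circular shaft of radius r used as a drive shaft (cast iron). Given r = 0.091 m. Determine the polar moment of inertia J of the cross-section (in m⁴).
Model: a solid circular shaft of radius r, so J = (π·r^4) / 2.
Substitute:
  J = (π × 0.091^4) / 2
  J = 0.0001077 m⁴
Final answer: J = 0.0001077 m⁴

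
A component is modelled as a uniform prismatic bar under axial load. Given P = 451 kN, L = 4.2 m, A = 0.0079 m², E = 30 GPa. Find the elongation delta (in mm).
Model: a uniform prismatic bar under axial load, so delta = (P·L) / (A·E).
Convert to SI units:
  P = 451 kN = 451000 N
  E = 30 GPa = 3 × 10¹⁰ Pa
Substitute:
  delta = (451000 × 4.2) / (0.0079 × (3 × 10¹⁰))
  delta = 0.007992 m
Convert: delta = 0.007992 m = 7.992 mm
Final answer: delta = 7.992 mm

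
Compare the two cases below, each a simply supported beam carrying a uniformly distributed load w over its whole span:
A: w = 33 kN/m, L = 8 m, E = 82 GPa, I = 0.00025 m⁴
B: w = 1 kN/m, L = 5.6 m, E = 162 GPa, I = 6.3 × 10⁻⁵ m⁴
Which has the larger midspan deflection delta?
Model: a simply supported beam carrying a uniformly distributed load w over its whole span, so delta = (5·w·L^4) / (384·E·I) (SI units).
  A: delta = (5 × 33000 × 8^4) / (384 × (8.2 × 10¹⁰) × 0.00025) = 0.08585 m = 85.85 mm
  B: delta = (5 × 1000 × 5.6^4) / (384 × (1.62 × 10¹¹) × (6.3 × 10⁻⁵)) = 0.001255 m = 1.255 mm
85.85 mm > 1.255 mm, so A is larger.
Final answer: A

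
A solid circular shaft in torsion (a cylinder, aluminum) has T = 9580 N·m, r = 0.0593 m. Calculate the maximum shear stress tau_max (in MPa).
Model: a solid circular shaft in torsion, so tau_max = (2·T) / (π·r^3).
Substitute:
  tau_max = (2 × 9580) / (π × 0.0593^3)
  tau_max = 2.925 × 10⁷ Pa
Convert: tau_max = 2.925 × 10⁷ Pa = 29.25 MPa
Final answer: tau_max = 29.25 MPa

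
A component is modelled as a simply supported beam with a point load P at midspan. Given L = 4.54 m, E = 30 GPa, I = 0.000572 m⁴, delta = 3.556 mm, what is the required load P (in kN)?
Model: a simply supported beam with a point load P at midspan, so delta = (P·L^3) / (48·E·I).
Solve for P: P = (48·delta·E·I) / L^3.
Convert to SI units:
  E = 30 GPa = 3 × 10¹⁰ Pa
  delta = 3.556 mm = 0.003556 m
Substitute:
  P = (48 × 0.003556 × (3 × 10¹⁰) × 0.000572) / 4.54^3
  P = 31300 N
Convert: P = 31300 N = 31.3 kN
Final answer: P = 31.3 kN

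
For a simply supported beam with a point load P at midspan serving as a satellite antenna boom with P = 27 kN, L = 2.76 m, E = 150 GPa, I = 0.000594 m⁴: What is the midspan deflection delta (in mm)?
Model: a simply supported beam with a point load P at midspan, so delta = (P·L^3) / (48·E·I).
Convert to SI units:
  P = 27 kN = 27000 N
  E = 150 GPa = 1.5 × 10¹¹ Pa
Substitute:
  delta = (27000 × 2.76^3) / (48 × (1.5 × 10¹¹) × 0.000594)
  delta = 0.0001327 m
Convert: delta = 0.0001327 m = 0.1327 mm
Final answer: delta = 0.1327 mm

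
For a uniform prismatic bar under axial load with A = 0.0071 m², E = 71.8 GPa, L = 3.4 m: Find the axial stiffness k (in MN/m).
Model: a uniform prismatic bar under axial load, so k = (A·E) / L.
Convert to SI units:
  E = 71.8 GPa = 7.18 × 10¹⁰ Pa
Substitute:
  k = (0.0071 × (7.18 × 10¹⁰)) / 3.4
  k = 1.499 × 10⁸ N/m
Convert: k = 1.499 × 10⁸ N/m = 149.9 MN/m
Final answer: k = 149.9 MN/m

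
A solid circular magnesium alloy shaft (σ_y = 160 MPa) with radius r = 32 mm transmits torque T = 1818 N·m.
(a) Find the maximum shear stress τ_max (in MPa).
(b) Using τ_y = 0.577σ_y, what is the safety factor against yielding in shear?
(a) For a solid circular shaft, τ_max = T·r/J with J = π·r^4/2, i.e. τ_max = 2·T / (π·r^3). Convert r = 32 mm = 0.032 m.
  τ_max = (2 × 1818) / (π × 0.032^3) = 3.532 × 10⁷ Pa = 35.32 MPa
(b) τ_y = 0.577 × 160 = 92.32 MPa
  SF = τ_y/τ_max = 92.32 / 35.32 = 2.614
Final answer: (a) τ_max = 35.32 MPa, (b) SF = 2.614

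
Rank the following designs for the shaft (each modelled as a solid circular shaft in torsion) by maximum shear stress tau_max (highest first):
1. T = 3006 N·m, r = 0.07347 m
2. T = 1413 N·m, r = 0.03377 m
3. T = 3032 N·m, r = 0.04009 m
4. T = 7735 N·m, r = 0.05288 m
Model: a solid circular shaft in torsion, so tau_max = (2·T) / (π·r^3) (SI units).
  Case 1: tau_max = (2 × 3006) / (π × 0.07347^3) = 4.825 × 10⁶ Pa = 4.825 MPa
  Case 2: tau_max = (2 × 1413) / (π × 0.03377^3) = 2.336 × 10⁷ Pa = 23.36 MPa
  Case 3: tau_max = (2 × 3032) / (π × 0.04009^3) = 2.996 × 10⁷ Pa = 29.96 MPa
  Case 4: tau_max = (2 × 7735) / (π × 0.05288^3) = 3.33 × 10⁷ Pa = 33.3 MPa
Ordering: 33.3 MPa (case 4) > 29.96 MPa (case 3) > 23.36 MPa (case 2) > 4.825 MPa (case 1)
Final answer: 4, 3, 2, 1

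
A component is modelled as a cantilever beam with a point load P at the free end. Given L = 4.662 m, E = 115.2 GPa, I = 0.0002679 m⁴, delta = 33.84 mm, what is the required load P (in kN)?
Model: a cantilever beam with a point load P at the free end, so delta = (P·L^3) / (3·E·I).
Solve for P: P = (3·delta·E·I) / L^3.
Convert to SI units:
  E = 115.2 GPa = 1.152 × 10¹¹ Pa
  delta = 33.84 mm = 0.03384 m
Substitute:
  P = (3 × 0.03384 × (1.152 × 10¹¹) × 0.0002679) / 4.662^3
  P = 30920 N
Convert: P = 30920 N = 30.92 kN
Final answer: P = 30.92 kN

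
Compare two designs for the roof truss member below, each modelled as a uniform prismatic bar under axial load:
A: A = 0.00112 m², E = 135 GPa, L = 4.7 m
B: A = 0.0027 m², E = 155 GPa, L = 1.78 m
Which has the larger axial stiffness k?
Model: a uniform prismatic bar under axial load, so k = (A·E) / L (SI units).
  A: k = (0.00112 × (1.35 × 10¹¹)) / 4.7 = 3.217 × 10⁷ N/m = 32.17 MN/m
  B: k = (0.0027 × (1.55 × 10¹¹)) / 1.78 = 2.351 × 10⁸ N/m = 235.1 MN/m
235.1 MN/m > 32.17 MN/m, so B is larger.
Final answer: B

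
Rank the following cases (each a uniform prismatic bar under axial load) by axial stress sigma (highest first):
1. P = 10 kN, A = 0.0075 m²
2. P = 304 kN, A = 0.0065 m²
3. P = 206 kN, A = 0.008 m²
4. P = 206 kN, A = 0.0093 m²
Model: a uniform prismatic bar under axial load, so sigma = P / A (SI units).
  Case 1: sigma = 10000 / 0.0075 = 1.333 × 10⁶ Pa = 1.333 MPa
  Case 2: sigma = 304000 / 0.0065 = 4.677 × 10⁷ Pa = 46.77 MPa
  Case 3: sigma = 206000 / 0.008 = 2.575 × 10⁷ Pa = 25.75 MPa
  Case 4: sigma = 206000 / 0.0093 = 2.215 × 10⁷ Pa = 22.15 MPa
Ordering: 46.77 MPa (case 2) > 25.75 MPa (case 3) > 22.15 MPa (case 4) > 1.333 MPa (case 1)
Final answer: 2, 3, 4, 1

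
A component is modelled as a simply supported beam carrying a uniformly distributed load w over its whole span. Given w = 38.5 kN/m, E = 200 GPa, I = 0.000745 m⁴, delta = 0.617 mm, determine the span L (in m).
Model: a simply supported beam carrying a uniformly distributed load w over its whole span, so delta = (5·w·L^4) / (384·E·I).
Solve for L: L = ((384·delta·E·I) / (5·w))^(1/4).
Convert to SI units:
  w = 38.5 kN/m = 38500 N/m
  E = 200 GPa = 2 × 10¹¹ Pa
  delta = 0.617 mm = 0.000617 m
Substitute:
  L = ((384 × 0.000617 × (2 × 10¹¹) × 0.000745) / (5 × 38500))^(1/4)
  L = 3.68 m
Final answer: L = 3.68 m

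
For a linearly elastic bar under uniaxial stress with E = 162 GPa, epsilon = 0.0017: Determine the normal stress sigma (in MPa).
Model: a linearly elastic bar under uniaxial stress, so sigma = E·epsilon.
Convert to SI units:
  E = 162 GPa = 1.62 × 10¹¹ Pa
Substitute:
  sigma = (1.62 × 10¹¹) × 0.0017
  sigma = 2.754 × 10⁸ Pa
Convert: sigma = 2.754 × 10⁸ Pa = 275.4 MPa
Final answer: sigma = 275.4 MPa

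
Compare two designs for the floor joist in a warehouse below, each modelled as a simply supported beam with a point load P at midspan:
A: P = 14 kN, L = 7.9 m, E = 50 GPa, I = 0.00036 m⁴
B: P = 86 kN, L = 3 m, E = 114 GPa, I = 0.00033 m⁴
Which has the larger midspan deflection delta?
Model: a simply supported beam with a point load P at midspan, so delta = (P·L^3) / (48·E·I) (SI units).
  A: delta = (14000 × 7.9^3) / (48 × (5 × 10¹⁰) × 0.00036) = 0.007989 m = 7.989 mm
  B: delta = (86000 × 3^3) / (48 × (1.14 × 10¹¹) × 0.00033) = 0.001286 m = 1.286 mm
7.989 mm > 1.286 mm, so A is larger.
Final answer: A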